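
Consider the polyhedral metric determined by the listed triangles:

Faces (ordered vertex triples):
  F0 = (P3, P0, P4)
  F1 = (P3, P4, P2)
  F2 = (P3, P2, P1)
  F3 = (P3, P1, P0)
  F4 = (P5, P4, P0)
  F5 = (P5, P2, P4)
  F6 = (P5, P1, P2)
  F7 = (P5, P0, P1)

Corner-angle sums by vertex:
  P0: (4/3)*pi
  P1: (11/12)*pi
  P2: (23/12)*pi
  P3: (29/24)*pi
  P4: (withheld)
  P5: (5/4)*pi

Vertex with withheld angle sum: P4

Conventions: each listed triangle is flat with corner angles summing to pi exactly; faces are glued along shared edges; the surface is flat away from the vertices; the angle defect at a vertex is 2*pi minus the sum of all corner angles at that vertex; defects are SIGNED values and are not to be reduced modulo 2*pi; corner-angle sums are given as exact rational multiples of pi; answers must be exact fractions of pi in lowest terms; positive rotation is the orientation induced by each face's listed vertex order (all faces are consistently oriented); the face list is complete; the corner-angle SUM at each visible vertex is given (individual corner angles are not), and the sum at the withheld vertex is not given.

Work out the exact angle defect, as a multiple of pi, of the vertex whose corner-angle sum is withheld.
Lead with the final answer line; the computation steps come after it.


Answer: defect(P4) = (5/8)*pi

V = 6, E = 12, F = 8; chi = V - E + F = 2
Gauss-Bonnet: total defect = 2*pi*chi = 4*pi; visible defects sum to (27/8)*pi


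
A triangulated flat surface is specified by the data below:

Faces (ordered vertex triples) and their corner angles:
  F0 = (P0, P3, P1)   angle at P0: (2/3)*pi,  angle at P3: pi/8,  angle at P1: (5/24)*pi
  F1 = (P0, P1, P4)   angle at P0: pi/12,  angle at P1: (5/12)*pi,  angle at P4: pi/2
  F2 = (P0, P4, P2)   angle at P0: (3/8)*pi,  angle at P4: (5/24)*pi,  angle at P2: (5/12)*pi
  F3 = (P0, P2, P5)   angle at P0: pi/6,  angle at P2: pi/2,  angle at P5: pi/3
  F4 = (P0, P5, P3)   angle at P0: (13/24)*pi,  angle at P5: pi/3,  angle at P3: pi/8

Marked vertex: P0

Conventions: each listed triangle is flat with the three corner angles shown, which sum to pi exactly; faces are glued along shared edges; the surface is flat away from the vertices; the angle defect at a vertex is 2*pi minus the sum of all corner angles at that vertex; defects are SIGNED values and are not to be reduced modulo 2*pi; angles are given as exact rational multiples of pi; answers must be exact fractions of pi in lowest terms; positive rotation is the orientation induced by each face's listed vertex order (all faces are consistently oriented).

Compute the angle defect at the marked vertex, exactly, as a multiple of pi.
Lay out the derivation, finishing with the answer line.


Sum of corner angles at P0: (11/6)*pi
defect = 2*pi - (11/6)*pi

Answer: defect(P0) = pi/6


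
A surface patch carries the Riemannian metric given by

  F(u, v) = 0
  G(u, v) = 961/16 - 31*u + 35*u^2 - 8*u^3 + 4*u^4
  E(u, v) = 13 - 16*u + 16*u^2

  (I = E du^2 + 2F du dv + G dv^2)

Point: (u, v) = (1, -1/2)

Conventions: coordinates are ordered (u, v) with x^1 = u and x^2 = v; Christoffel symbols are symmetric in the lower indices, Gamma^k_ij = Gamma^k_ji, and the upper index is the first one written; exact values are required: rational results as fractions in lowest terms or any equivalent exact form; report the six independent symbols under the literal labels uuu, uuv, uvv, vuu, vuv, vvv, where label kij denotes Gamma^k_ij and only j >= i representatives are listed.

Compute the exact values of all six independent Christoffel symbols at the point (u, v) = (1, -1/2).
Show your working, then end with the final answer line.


E = 13, F = 0, G = 961/16 at the point
E_u = 16, E_v = 0, F_u = 0, F_v = 0, G_u = 31, G_v = 0
EG - F^2 = 12493/16;  g^inv = (16/12493) * [[961/16, 0], [0, 13]]
first-kind symbols [ij,l] = (1/2)(d_i g_jl + d_j g_il - d_l g_ij): [uu,u] = E_u/2 = 8, [uu,v] = F_u - E_v/2 = 0, [uv,u] = E_v/2 = 0, [uv,v] = G_u/2 = 31/2, [vv,u] = F_v - G_u/2 = -31/2, [vv,v] = G_v/2 = 0
Gamma^u_ij = (G*[ij,u] - F*[ij,v])/(EG - F^2), Gamma^v_ij = (E*[ij,v] - F*[ij,u])/(EG - F^2)

Answer: Gamma_uuu = 8/13, Gamma_uuv = 0, Gamma_uvv = -31/26, Gamma_vuu = 0, Gamma_vuv = 8/31, Gamma_vvv = 0


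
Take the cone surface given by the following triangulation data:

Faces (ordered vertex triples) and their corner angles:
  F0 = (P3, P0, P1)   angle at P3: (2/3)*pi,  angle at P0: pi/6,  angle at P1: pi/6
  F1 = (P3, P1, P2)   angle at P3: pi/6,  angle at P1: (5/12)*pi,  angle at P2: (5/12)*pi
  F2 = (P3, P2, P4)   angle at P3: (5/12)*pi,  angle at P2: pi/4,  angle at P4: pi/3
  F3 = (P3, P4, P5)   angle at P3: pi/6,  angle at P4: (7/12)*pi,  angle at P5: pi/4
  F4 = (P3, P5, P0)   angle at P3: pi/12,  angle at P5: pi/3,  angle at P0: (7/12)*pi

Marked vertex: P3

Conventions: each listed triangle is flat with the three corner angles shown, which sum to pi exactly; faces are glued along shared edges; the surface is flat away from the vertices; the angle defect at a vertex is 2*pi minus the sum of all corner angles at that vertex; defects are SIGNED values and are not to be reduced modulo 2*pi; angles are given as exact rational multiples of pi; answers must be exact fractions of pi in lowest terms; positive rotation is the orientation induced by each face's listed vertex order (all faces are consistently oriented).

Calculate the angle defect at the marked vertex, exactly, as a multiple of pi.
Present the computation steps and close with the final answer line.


Sum of corner angles at P3: (3/2)*pi
defect = 2*pi - (3/2)*pi

Answer: defect(P3) = pi/2


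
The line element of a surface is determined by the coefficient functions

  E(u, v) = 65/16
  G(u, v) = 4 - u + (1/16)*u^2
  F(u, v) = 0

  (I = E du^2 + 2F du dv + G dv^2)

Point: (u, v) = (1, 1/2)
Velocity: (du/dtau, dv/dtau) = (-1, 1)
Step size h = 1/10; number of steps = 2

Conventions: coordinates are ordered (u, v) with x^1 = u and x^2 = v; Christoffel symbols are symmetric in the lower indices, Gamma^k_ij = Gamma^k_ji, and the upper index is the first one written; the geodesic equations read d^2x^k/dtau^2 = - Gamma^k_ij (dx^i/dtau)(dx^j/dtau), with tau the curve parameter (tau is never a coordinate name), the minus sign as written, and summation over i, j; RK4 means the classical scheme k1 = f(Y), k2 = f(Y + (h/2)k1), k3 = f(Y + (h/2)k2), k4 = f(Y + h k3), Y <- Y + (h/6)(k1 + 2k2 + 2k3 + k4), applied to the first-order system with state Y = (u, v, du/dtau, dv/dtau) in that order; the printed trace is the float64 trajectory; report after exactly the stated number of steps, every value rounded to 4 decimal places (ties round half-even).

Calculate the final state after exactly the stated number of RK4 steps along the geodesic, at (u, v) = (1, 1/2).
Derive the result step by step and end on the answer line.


f(Y) = (du/dtau, dv/dtau, -Gamma^u_ij Y'^i Y'^j, -Gamma^v_ij Y'^i Y'^j) with the Gammas evaluated at the stage position; h = 0.100000; intermediate values shown to 6 dp
step 0: u = 1.0000, v = 0.5000, du/dtau = -1.0000, dv/dtau = 1.0000
step 1:
  k1: at (u, v) = (1.000000, 0.500000), (du/dtau, dv/dtau) = (-1.000000, 1.000000); Gamma_uuu = 0.000000, Gamma_uuv = 0.000000, Gamma_uvv = 0.107692, Gamma_vuu = 0.000000, Gamma_vuv = -0.142857, Gamma_vvv = 0.000000; k1 = (-1.000000, 1.000000, -0.107692, -0.285714)
  k2: at (u, v) = (0.950000, 0.550000), (du/dtau, dv/dtau) = (-1.005385, 0.985714); Gamma_uuu = 0.000000, Gamma_uuv = 0.000000, Gamma_uvv = 0.108462, Gamma_vuu = 0.000000, Gamma_vuv = -0.141844, Gamma_vvv = 0.000000; k2 = (-1.005385, 0.985714, -0.105385, -0.281141)
  k3: at (u, v) = (0.949731, 0.549286), (du/dtau, dv/dtau) = (-1.005269, 0.985943); Gamma_uuu = 0.000000, Gamma_uuv = 0.000000, Gamma_uvv = 0.108466, Gamma_vuu = 0.000000, Gamma_vuv = -0.141839, Gamma_vvv = 0.000000; k3 = (-1.005269, 0.985943, -0.105438, -0.281163)
  k4: at (u, v) = (0.899473, 0.598594), (du/dtau, dv/dtau) = (-1.010544, 0.971884); Gamma_uuu = 0.000000, Gamma_uuv = 0.000000, Gamma_uvv = 0.109239, Gamma_vuu = 0.000000, Gamma_vuv = -0.140835, Gamma_vvv = 0.000000; k4 = (-1.010544, 0.971884, -0.103182, -0.276636)
  Y <- Y + (h/6)(k1 + 2k2 + 2k3 + k4): u = 0.8995, v = 0.5986, du/dtau = -1.0105, dv/dtau = 0.9719
step 2:
  k1: at (u, v) = (0.899469, 0.598587), (du/dtau, dv/dtau) = (-1.010542, 0.971884); Gamma_uuu = 0.000000, Gamma_uuv = 0.000000, Gamma_uvv = 0.109239, Gamma_vuu = 0.000000, Gamma_vuv = -0.140835, Gamma_vvv = 0.000000; k1 = (-1.010542, 0.971884, -0.103183, -0.276636)
  k2: at (u, v) = (0.848942, 0.647181), (du/dtau, dv/dtau) = (-1.015701, 0.958052); Gamma_uuu = 0.000000, Gamma_uuv = 0.000000, Gamma_uvv = 0.110016, Gamma_vuu = 0.000000, Gamma_vuv = -0.139839, Gamma_vvv = 0.000000; k2 = (-1.015701, 0.958052, -0.100980, -0.272154)
  k3: at (u, v) = (0.848684, 0.646489), (du/dtau, dv/dtau) = (-1.015591, 0.958276); Gamma_uuu = 0.000000, Gamma_uuv = 0.000000, Gamma_uvv = 0.110020, Gamma_vuu = 0.000000, Gamma_vuv = -0.139834, Gamma_vvv = 0.000000; k3 = (-1.015591, 0.958276, -0.101031, -0.272178)
  k4: at (u, v) = (0.797910, 0.694414), (du/dtau, dv/dtau) = (-1.020645, 0.944666); Gamma_uuu = 0.000000, Gamma_uuv = 0.000000, Gamma_uvv = 0.110801, Gamma_vuu = 0.000000, Gamma_vuv = -0.138849, Gamma_vvv = 0.000000; k4 = (-1.020645, 0.944666, -0.098879, -0.267747)
  Y <- Y + (h/6)(k1 + 2k2 + 2k3 + k4): u = 0.7979, v = 0.6944, du/dtau = -1.0206, dv/dtau = 0.9447

Answer: u = 0.7979, v = 0.6944, du/dtau = -1.0206, dv/dtau = 0.9447


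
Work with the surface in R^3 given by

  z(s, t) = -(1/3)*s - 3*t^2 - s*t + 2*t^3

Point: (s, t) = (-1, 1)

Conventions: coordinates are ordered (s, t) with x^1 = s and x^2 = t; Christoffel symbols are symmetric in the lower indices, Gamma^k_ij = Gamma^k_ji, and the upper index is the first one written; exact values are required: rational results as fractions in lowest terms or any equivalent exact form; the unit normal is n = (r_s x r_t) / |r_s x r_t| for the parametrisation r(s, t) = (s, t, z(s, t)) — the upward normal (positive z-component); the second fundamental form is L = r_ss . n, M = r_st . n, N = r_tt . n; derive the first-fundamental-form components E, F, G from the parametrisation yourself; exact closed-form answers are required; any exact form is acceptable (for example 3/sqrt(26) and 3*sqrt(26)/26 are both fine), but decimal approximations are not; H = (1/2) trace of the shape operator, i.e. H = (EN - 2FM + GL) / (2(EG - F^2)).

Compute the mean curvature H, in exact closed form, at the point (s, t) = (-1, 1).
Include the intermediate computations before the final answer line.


z_s = -4/3, z_t = 1, z_ss = 0, z_st = -1, z_tt = 6
E = 25/9, F = -4/3, G = 2; answer radicand W^2 = 34/9
unnormalised second-form numerators: l = 0, m = -1, n = 6; L = l/sqrt(34/9), and similarly M = m/sqrt(W^2), N = n/sqrt(W^2)
H = (E*n - 2*F*m + G*l) / (2*(EG - F^2)*sqrt(W^2)); E*n - 2*F*m + G*l = 14, EG - F^2 = 34/9, so H = (63/34)/sqrt(34/9)

Answer: H = 189*sqrt(34)/1156


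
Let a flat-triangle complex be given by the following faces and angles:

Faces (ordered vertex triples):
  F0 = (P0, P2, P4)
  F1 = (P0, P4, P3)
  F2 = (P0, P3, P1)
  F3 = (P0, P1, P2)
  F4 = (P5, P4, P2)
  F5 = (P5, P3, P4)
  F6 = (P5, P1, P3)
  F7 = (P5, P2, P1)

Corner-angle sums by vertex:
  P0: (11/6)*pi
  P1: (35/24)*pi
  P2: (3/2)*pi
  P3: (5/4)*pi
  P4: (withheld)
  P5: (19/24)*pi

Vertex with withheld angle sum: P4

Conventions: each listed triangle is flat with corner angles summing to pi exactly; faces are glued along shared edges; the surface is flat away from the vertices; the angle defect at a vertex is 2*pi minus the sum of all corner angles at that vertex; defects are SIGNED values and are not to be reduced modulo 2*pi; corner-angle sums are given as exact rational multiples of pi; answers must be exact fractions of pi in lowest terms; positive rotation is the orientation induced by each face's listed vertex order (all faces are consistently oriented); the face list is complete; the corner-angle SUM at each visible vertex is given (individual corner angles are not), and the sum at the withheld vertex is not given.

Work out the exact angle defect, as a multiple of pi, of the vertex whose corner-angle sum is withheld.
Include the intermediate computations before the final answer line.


V = 6, E = 12, F = 8; chi = V - E + F = 2
Gauss-Bonnet: total defect = 2*pi*chi = 4*pi; visible defects sum to (19/6)*pi

Answer: defect(P4) = (5/6)*pi


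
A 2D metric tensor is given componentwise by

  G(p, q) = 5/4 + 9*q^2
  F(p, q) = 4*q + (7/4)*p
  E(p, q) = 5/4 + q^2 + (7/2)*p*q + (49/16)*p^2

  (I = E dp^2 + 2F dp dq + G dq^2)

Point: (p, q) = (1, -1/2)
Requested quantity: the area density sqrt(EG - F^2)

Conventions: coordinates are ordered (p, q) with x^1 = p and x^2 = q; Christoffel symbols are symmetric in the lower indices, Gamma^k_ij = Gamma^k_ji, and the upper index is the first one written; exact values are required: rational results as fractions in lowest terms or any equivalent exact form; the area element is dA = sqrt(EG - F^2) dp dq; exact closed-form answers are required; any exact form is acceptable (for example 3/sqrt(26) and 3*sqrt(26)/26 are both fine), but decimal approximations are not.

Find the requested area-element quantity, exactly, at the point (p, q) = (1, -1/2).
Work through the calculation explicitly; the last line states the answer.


E = 45/16, F = -1/4, G = 7/2; EG - F^2 = 313/32

Answer: sqrt(EG - F^2) = sqrt(626)/8


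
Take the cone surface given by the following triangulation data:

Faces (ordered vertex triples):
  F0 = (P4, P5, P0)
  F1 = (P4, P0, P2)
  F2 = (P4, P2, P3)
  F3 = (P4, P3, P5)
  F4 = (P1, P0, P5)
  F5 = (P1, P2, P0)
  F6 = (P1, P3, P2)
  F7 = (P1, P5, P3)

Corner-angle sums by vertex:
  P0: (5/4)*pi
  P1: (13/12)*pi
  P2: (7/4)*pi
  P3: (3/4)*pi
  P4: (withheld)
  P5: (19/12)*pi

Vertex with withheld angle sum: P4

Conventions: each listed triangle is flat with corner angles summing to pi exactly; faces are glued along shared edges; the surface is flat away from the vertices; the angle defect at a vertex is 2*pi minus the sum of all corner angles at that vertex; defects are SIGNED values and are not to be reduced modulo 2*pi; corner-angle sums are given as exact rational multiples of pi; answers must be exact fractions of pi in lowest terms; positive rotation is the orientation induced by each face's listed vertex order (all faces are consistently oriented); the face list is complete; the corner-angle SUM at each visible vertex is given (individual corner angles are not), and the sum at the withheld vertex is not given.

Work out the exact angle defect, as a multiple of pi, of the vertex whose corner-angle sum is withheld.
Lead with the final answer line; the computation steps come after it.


Answer: defect(P4) = (5/12)*pi

V = 6, E = 12, F = 8; chi = V - E + F = 2
Gauss-Bonnet: total defect = 2*pi*chi = 4*pi; visible defects sum to (43/12)*pi


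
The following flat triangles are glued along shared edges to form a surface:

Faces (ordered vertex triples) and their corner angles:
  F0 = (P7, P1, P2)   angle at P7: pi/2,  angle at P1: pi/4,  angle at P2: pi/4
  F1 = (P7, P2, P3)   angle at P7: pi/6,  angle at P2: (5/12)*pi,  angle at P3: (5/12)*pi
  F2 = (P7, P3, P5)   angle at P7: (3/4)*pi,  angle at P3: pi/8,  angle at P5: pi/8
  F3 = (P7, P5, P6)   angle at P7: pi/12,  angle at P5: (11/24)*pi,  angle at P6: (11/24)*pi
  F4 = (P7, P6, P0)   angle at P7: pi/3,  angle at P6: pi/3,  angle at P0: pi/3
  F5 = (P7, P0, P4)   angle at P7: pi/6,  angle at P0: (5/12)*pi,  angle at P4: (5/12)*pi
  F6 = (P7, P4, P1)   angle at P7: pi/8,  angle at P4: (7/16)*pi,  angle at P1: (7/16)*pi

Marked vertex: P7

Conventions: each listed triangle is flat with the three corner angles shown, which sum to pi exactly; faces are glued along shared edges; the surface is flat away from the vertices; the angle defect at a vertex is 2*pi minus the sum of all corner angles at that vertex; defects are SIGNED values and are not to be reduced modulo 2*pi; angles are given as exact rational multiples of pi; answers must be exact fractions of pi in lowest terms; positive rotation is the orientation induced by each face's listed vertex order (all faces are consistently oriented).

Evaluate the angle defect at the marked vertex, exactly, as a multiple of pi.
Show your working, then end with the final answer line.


Sum of corner angles at P7: (17/8)*pi
defect = 2*pi - (17/8)*pi

Answer: defect(P7) = -pi/8


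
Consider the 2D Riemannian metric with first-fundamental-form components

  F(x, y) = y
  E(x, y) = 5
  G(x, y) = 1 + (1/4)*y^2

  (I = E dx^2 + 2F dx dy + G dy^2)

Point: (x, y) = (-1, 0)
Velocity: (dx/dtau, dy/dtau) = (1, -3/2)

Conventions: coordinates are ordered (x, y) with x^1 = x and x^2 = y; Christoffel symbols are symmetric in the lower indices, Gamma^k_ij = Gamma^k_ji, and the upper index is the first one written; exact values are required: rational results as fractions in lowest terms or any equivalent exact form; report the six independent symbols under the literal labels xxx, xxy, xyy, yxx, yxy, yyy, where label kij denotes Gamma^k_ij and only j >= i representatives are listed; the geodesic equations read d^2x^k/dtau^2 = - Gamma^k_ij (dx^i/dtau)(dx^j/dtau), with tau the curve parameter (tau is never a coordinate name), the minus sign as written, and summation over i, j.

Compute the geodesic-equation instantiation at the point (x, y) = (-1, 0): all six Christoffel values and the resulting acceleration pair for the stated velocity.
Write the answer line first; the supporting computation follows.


Answer: Gamma_xxx = 0, Gamma_xxy = 0, Gamma_xyy = 1/5, Gamma_yxx = 0, Gamma_yxy = 0, Gamma_yyy = 0; accelerations (d^2x/dtau^2, d^2y/dtau^2) = (-9/20, 0)

E = 5, F = 0, G = 1 at the point
E_x = 0, E_y = 0, F_x = 0, F_y = 1, G_x = 0, G_y = 0
EG - F^2 = 5;  g^inv = (1/5) * [[1, 0], [0, 5]]
first-kind symbols [ij,l] = (1/2)(d_i g_jl + d_j g_il - d_l g_ij): [xx,x] = E_x/2 = 0, [xx,y] = F_x - E_y/2 = 0, [xy,x] = E_y/2 = 0, [xy,y] = G_x/2 = 0, [yy,x] = F_y - G_x/2 = 1, [yy,y] = G_y/2 = 0
Gamma^x_ij = (G*[ij,x] - F*[ij,y])/(EG - F^2), Gamma^y_ij = (E*[ij,y] - F*[ij,x])/(EG - F^2)
Gamma_xxx = 0, Gamma_xxy = 0, Gamma_xyy = 1/5, Gamma_yxx = 0, Gamma_yxy = 0, Gamma_yyy = 0
d^2x/dtau^2 = -(Gamma_xxx*(1)^2 + 2*Gamma_xxy*(1)*(-3/2) + Gamma_xyy*(-3/2)^2) = -9/20
d^2y/dtau^2 = -(Gamma_yxx*(1)^2 + 2*Gamma_yxy*(1)*(-3/2) + Gamma_yyy*(-3/2)^2) = 0


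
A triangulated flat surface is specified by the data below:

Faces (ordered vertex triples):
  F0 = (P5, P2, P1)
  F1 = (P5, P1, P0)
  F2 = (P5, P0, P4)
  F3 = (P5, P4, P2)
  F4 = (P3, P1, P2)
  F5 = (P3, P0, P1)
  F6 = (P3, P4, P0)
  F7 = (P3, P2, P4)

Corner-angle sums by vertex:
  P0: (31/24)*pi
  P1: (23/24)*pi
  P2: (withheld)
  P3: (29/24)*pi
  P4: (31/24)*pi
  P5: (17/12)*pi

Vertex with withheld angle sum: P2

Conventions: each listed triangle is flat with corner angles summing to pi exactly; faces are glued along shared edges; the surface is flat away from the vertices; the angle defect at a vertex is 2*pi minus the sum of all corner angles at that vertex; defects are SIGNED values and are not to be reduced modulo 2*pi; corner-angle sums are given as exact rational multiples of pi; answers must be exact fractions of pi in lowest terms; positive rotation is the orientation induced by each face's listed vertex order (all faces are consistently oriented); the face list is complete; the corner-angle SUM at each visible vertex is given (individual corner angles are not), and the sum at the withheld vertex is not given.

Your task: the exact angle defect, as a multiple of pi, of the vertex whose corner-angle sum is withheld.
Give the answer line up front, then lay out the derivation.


Answer: defect(P2) = pi/6

V = 6, E = 12, F = 8; chi = V - E + F = 2
Gauss-Bonnet: total defect = 2*pi*chi = 4*pi; visible defects sum to (23/6)*pi


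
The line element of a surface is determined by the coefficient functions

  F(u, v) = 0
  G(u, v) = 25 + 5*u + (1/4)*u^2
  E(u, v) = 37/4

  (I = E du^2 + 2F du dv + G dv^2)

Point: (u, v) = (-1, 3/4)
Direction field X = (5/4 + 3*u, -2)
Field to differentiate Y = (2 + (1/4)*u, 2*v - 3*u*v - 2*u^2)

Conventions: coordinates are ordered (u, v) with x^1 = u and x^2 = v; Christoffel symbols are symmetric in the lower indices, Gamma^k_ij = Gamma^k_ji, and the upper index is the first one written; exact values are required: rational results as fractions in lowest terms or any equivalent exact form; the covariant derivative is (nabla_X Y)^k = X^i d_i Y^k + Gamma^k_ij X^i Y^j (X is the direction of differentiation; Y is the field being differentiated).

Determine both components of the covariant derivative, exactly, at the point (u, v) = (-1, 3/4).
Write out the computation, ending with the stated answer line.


E = 37/4, F = 0, G = 81/4 at the point
E_u = 0, E_v = 0, F_u = 0, F_v = 0, G_u = 9/2, G_v = 0
EG - F^2 = 2997/16;  g^inv = (16/2997) * [[81/4, 0], [0, 37/4]]
first-kind symbols [ij,l] = (1/2)(d_i g_jl + d_j g_il - d_l g_ij): [uu,u] = E_u/2 = 0, [uu,v] = F_u - E_v/2 = 0, [uv,u] = E_v/2 = 0, [uv,v] = G_u/2 = 9/4, [vv,u] = F_v - G_u/2 = -9/4, [vv,v] = G_v/2 = 0
Gamma^u_ij = (G*[ij,u] - F*[ij,v])/(EG - F^2), Gamma^v_ij = (E*[ij,v] - F*[ij,u])/(EG - F^2)
Gamma_uuu = 0, Gamma_uuv = 0, Gamma_uvv = -9/37, Gamma_vuu = 0, Gamma_vuv = 1/9, Gamma_vvv = 0
X = (-7/4, -2), Y = (7/4, 7/4) at the point

Answer: (nabla_X Y)^u = 245/592, (nabla_X Y)^v = -331/24


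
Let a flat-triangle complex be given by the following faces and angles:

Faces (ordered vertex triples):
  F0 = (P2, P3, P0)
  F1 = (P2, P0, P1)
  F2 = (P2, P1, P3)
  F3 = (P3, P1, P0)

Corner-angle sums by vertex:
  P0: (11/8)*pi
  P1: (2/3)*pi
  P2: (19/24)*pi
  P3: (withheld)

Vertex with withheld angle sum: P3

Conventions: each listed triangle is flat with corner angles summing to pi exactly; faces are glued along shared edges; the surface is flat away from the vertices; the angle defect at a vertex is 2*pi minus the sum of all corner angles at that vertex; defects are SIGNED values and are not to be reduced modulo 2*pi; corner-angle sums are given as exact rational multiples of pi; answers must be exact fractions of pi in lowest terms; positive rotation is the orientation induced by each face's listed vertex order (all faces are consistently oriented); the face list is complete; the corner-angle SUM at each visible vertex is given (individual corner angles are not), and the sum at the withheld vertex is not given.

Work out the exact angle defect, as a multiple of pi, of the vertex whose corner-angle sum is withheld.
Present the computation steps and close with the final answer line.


V = 4, E = 6, F = 4; chi = V - E + F = 2
Gauss-Bonnet: total defect = 2*pi*chi = 4*pi; visible defects sum to (19/6)*pi

Answer: defect(P3) = (5/6)*pi


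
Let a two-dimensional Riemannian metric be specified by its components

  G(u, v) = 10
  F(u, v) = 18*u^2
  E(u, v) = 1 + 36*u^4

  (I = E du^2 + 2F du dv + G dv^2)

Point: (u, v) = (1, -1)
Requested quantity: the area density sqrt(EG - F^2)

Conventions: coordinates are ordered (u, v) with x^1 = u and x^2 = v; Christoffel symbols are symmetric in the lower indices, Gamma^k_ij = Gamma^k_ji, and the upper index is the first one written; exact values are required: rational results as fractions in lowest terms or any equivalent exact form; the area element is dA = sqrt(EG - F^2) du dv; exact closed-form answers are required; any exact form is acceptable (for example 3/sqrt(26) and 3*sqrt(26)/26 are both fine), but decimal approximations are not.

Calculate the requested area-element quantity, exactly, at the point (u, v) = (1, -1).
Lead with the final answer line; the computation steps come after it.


Answer: sqrt(EG - F^2) = sqrt(46)

E = 37, F = 18, G = 10; EG - F^2 = 46


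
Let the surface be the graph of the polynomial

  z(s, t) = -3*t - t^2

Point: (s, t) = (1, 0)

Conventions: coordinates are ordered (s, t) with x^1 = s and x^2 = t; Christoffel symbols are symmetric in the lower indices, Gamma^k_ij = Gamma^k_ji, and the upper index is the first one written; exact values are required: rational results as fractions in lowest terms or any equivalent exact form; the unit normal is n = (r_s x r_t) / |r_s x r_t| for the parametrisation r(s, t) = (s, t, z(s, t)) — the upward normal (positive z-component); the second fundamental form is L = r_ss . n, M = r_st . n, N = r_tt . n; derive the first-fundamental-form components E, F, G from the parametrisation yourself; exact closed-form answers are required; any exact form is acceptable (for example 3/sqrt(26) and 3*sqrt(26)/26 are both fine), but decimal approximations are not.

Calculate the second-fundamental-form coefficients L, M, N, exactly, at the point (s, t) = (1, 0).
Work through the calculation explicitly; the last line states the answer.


z_s = 0, z_t = -3, z_ss = 0, z_st = 0, z_tt = -2
E = 1, F = 0, G = 10; answer radicand W^2 = 10
unnormalised second-form numerators: l = 0, m = 0, n = -2; L = l/sqrt(10), and similarly M = m/sqrt(W^2), N = n/sqrt(W^2)

Answer: L = 0, M = 0, N = -sqrt(10)/5


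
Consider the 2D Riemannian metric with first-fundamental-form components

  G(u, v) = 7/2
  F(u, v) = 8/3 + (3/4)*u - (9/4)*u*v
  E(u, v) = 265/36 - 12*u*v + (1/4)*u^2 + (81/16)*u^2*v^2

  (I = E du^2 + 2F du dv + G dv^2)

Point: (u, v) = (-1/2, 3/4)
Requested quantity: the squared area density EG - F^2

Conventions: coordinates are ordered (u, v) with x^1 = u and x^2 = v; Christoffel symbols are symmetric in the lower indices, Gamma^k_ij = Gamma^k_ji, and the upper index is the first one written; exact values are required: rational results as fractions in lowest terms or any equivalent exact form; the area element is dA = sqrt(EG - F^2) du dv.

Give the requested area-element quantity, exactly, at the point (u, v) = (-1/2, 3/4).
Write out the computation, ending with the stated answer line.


E = 116449/9216, F = 301/96, G = 7/2; EG - F^2 = 633941/18432

Answer: EG - F^2 = 633941/18432


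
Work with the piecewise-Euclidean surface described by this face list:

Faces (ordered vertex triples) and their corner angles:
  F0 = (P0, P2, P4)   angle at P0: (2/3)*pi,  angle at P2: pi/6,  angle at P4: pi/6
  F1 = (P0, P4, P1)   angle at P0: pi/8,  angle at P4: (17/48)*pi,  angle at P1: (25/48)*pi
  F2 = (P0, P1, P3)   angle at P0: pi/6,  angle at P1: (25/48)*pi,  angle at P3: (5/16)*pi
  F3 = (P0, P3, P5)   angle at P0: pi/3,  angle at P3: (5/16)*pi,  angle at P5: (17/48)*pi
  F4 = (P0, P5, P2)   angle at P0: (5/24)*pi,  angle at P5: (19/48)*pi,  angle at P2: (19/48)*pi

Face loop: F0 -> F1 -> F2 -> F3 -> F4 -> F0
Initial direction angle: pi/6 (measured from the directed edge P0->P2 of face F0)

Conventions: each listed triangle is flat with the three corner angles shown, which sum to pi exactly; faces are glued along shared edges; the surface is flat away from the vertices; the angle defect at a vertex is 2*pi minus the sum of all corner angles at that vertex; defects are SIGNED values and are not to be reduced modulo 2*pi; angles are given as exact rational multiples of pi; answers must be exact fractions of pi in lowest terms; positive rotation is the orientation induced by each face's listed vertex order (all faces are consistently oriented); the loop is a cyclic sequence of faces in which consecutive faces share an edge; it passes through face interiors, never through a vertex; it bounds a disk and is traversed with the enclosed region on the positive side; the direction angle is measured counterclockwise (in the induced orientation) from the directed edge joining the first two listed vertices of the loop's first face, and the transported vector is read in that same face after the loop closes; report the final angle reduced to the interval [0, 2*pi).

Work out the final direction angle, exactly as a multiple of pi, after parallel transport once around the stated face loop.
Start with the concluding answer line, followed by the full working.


Answer: final direction angle = (2/3)*pi

enclosed vertex P0: corner angles sum to (3/2)*pi, defect = 2*pi - (3/2)*pi = pi/2
final direction = starting direction + enclosed defect total, reduced mod 2*pi (induced orientation)
final angle = pi/6 + pi/2 = (2/3)*pi (mod 2*pi)


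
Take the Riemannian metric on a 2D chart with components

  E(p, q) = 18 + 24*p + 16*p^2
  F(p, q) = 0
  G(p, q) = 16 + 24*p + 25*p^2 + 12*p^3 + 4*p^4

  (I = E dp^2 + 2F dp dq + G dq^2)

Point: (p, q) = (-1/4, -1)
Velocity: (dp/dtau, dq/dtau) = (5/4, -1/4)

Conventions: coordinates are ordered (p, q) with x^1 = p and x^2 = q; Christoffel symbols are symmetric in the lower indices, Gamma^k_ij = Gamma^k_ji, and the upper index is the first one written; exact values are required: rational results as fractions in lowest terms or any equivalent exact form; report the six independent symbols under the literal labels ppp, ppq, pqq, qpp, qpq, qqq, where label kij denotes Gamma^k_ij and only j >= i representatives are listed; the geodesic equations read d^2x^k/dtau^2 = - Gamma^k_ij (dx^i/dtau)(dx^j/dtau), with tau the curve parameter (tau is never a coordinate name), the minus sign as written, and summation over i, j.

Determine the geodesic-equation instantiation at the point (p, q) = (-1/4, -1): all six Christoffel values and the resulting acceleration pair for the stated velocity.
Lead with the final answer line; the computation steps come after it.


Answer: Gamma_ppp = 8/13, Gamma_ppq = 0, Gamma_pqq = -27/52, Gamma_qpp = 0, Gamma_qpq = 16/27, Gamma_qqq = 0; accelerations (d^2p/dtau^2, d^2q/dtau^2) = (-773/832, 10/27)

E = 13, F = 0, G = 729/64 at the point
E_p = 16, E_q = 0, F_p = 0, F_q = 0, G_p = 27/2, G_q = 0
EG - F^2 = 9477/64;  g^inv = (64/9477) * [[729/64, 0], [0, 13]]
first-kind symbols [ij,l] = (1/2)(d_i g_jl + d_j g_il - d_l g_ij): [pp,p] = E_p/2 = 8, [pp,q] = F_p - E_q/2 = 0, [pq,p] = E_q/2 = 0, [pq,q] = G_p/2 = 27/4, [qq,p] = F_q - G_p/2 = -27/4, [qq,q] = G_q/2 = 0
Gamma^p_ij = (G*[ij,p] - F*[ij,q])/(EG - F^2), Gamma^q_ij = (E*[ij,q] - F*[ij,p])/(EG - F^2)
Gamma_ppp = 8/13, Gamma_ppq = 0, Gamma_pqq = -27/52, Gamma_qpp = 0, Gamma_qpq = 16/27, Gamma_qqq = 0
d^2p/dtau^2 = -(Gamma_ppp*(5/4)^2 + 2*Gamma_ppq*(5/4)*(-1/4) + Gamma_pqq*(-1/4)^2) = -773/832
d^2q/dtau^2 = -(Gamma_qpp*(5/4)^2 + 2*Gamma_qpq*(5/4)*(-1/4) + Gamma_qqq*(-1/4)^2) = 10/27


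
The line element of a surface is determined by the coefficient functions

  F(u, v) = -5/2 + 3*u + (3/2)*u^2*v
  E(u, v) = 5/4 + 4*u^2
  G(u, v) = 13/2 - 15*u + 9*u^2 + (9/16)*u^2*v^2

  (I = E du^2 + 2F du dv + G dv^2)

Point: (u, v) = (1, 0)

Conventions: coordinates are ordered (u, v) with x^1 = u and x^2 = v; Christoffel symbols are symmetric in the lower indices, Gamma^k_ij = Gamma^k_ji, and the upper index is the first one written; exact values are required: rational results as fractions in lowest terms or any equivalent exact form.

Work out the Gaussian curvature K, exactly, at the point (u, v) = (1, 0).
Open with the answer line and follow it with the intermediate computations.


Answer: K = -156/361

E = 21/4, F = 1/2, G = 1/2, EG - F^2 = 19/8 at the point
E_u = 8, E_v = 0, F_u = 3, F_v = 3/2, G_u = 3, G_v = 0
E_vv = 0, F_uv = 3, G_uu = 18
Brioschi: K = (det M1 - det M2) / (EG - F^2)^2 with the standard first/second-derivative matrices M1, M2.
M1 = [[-E_vv/2 + F_uv - G_uu/2, E_u/2, F_u - E_v/2], [F_v - G_u/2, E, F], [G_v/2, F, G]] = [[-6, 4, 3], [0, 21/4, 1/2], [0, 1/2, 1/2]]; det M1 = -57/4
M2 = [[0, E_v/2, G_u/2], [E_v/2, E, F], [G_u/2, F, G]] = [[0, 0, 3/2], [0, 21/4, 1/2], [3/2, 1/2, 1/2]]; det M2 = -189/16
det M1 - det M2 = -39/16; K = -39/16 / (19/8)^2 = -156/361


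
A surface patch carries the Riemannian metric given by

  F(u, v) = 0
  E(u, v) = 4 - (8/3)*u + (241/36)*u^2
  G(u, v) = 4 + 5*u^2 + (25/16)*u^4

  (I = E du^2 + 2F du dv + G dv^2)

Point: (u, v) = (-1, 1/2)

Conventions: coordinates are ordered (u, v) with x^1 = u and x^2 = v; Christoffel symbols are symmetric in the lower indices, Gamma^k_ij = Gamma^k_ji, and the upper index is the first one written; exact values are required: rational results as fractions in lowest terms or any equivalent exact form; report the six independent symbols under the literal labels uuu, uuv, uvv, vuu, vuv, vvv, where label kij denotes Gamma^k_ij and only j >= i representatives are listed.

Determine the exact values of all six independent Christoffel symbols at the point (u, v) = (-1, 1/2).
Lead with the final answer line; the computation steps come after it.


Answer: Gamma_uuu = -289/481, Gamma_uuv = 0, Gamma_uvv = 45/74, Gamma_vuu = 0, Gamma_vuv = -10/13, Gamma_vvv = 0

E = 481/36, F = 0, G = 169/16 at the point
E_u = -289/18, E_v = 0, F_u = 0, F_v = 0, G_u = -65/4, G_v = 0
EG - F^2 = 81289/576;  g^inv = (576/81289) * [[169/16, 0], [0, 481/36]]
first-kind symbols [ij,l] = (1/2)(d_i g_jl + d_j g_il - d_l g_ij): [uu,u] = E_u/2 = -289/36, [uu,v] = F_u - E_v/2 = 0, [uv,u] = E_v/2 = 0, [uv,v] = G_u/2 = -65/8, [vv,u] = F_v - G_u/2 = 65/8, [vv,v] = G_v/2 = 0
Gamma^u_ij = (G*[ij,u] - F*[ij,v])/(EG - F^2), Gamma^v_ij = (E*[ij,v] - F*[ij,u])/(EG - F^2)


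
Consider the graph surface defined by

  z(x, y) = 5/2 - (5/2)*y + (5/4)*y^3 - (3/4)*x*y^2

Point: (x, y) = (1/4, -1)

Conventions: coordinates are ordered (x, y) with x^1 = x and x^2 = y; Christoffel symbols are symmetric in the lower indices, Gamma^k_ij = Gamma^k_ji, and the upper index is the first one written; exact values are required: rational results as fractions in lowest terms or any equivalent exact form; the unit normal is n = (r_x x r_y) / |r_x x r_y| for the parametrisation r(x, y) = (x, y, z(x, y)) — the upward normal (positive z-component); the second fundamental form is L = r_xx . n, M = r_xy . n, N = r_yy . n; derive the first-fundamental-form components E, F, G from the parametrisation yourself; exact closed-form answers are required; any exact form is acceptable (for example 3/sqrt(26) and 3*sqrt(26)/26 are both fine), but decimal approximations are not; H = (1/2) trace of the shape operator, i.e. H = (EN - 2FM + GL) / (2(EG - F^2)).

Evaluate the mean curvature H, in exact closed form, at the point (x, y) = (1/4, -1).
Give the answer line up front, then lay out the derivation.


Answer: H = -2214*sqrt(269)/72361

z_x = -3/4, z_y = 13/8, z_xx = 0, z_xy = 3/2, z_yy = -63/8
E = 25/16, F = -39/32, G = 233/64; answer radicand W^2 = 269/64
unnormalised second-form numerators: l = 0, m = 3/2, n = -63/8; L = l/sqrt(269/64), and similarly M = m/sqrt(W^2), N = n/sqrt(W^2)
H = (E*n - 2*F*m + G*l) / (2*(EG - F^2)*sqrt(W^2)); E*n - 2*F*m + G*l = -1107/128, EG - F^2 = 269/64, so H = (-1107/1076)/sqrt(269/64)


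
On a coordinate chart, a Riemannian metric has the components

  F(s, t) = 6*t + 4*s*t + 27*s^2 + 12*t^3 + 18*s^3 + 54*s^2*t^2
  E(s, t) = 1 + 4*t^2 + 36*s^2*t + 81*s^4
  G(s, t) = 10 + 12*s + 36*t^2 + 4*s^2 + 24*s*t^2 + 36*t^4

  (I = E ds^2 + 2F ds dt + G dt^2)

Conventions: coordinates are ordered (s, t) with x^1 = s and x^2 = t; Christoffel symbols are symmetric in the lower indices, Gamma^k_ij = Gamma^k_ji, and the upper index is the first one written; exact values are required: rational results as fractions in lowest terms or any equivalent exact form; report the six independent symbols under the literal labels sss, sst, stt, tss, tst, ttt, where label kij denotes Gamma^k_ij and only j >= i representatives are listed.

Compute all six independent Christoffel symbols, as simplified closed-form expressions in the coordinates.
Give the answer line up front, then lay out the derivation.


Answer: Gamma_sss = (162*s^3 + 36*s*t)/(81*s^4 + 36*s^2*t + 4*s^2 + 24*s*t^2 + 12*s + 36*t^4 + 40*t^2 + 10), Gamma_sst = (18*s^2 + 4*t)/(81*s^4 + 36*s^2*t + 4*s^2 + 24*s*t^2 + 12*s + 36*t^4 + 40*t^2 + 10), Gamma_stt = (108*s^2*t + 24*t^2)/(81*s^4 + 36*s^2*t + 4*s^2 + 24*s*t^2 + 12*s + 36*t^4 + 40*t^2 + 10), Gamma_tss = (36*s^2 + 108*s*t^2 + 54*s)/(81*s^4 + 36*s^2*t + 4*s^2 + 24*s*t^2 + 12*s + 36*t^4 + 40*t^2 + 10), Gamma_tst = (4*s + 12*t^2 + 6)/(81*s^4 + 36*s^2*t + 4*s^2 + 24*s*t^2 + 12*s + 36*t^4 + 40*t^2 + 10), Gamma_ttt = (24*s*t + 72*t^3 + 36*t)/(81*s^4 + 36*s^2*t + 4*s^2 + 24*s*t^2 + 12*s + 36*t^4 + 40*t^2 + 10)

E = 1 + 4*t^2 + 36*s^2*t + 81*s^4; F = 6*t + 4*s*t + 27*s^2 + 12*t^3 + 18*s^3 + 54*s^2*t^2; G = 10 + 12*s + 36*t^2 + 4*s^2 + 24*s*t^2 + 36*t^4
Gamma^k_ij = (1/2) g^{kl} (d_i g_jl + d_j g_il - d_l g_ij), with g^inv = (1/(EG-F^2)) [[G, -F], [-F, E]]
first partials: E_s = 72*s*t + 324*s^3, E_t = 8*t + 36*s^2, F_s = 4*t + 54*s + 54*s^2 + 108*s*t^2, F_t = 6 + 4*s + 36*t^2 + 108*s^2*t, G_s = 12 + 8*s + 24*t^2, G_t = 72*t + 48*s*t + 144*t^3
D = EG - F^2 = 10 + 12*s + 40*t^2 + 4*s^2 + 24*s*t^2 + 36*s^2*t + 36*t^4 + 81*s^4
expanded: Gamma^s_ss = (G E_s - 2F F_s + F E_t)/(2D), Gamma^s_st = (G E_t - F G_s)/(2D), Gamma^s_tt = (2G F_t - G G_s - F G_t)/(2D), Gamma^t_ss = (2E F_s - E E_t - F E_s)/(2D), Gamma^t_st = (E G_s - F E_t)/(2D), Gamma^t_tt = (E G_t - 2F F_t + F G_s)/(2D); substitute and cancel common factors


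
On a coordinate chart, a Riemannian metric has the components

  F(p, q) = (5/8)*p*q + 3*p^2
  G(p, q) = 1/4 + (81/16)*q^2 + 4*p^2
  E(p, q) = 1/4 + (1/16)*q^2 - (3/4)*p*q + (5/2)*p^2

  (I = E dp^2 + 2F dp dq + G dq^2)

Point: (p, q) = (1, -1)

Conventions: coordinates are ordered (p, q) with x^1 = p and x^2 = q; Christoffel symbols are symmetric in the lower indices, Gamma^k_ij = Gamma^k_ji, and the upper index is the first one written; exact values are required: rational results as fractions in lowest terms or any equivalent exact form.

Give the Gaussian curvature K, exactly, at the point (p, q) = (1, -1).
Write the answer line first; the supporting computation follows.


Answer: K = 106928/937517

E = 57/16, F = 19/8, G = 149/16, EG - F^2 = 7049/256 at the point
E_p = 23/4, E_q = -7/8, F_p = 43/8, F_q = 5/8, G_p = 8, G_q = -81/8
E_qq = 1/8, F_pq = 5/8, G_pp = 8
Evaluate Brioschi's two determinant matrices M1, M2 and divide by (EG - F^2)^2.
M1 = [[-E_qq/2 + F_pq - G_pp/2, E_p/2, F_p - E_q/2], [F_q - G_p/2, E, F], [G_q/2, F, G]] = [[-55/16, 23/8, 93/16], [-27/8, 57/16, 19/8], [-81/16, 19/8, 149/16]]; det M1 = 39689/2048
M2 = [[0, E_q/2, G_p/2], [E_q/2, E, F], [G_p/2, F, G]] = [[0, -7/16, 4], [-7/16, 57/16, 19/8], [4, 19/8, 149/16]]; det M2 = -274821/4096
det M1 - det M2 = 354199/4096; K = 354199/4096 / (7049/256)^2 = 106928/937517


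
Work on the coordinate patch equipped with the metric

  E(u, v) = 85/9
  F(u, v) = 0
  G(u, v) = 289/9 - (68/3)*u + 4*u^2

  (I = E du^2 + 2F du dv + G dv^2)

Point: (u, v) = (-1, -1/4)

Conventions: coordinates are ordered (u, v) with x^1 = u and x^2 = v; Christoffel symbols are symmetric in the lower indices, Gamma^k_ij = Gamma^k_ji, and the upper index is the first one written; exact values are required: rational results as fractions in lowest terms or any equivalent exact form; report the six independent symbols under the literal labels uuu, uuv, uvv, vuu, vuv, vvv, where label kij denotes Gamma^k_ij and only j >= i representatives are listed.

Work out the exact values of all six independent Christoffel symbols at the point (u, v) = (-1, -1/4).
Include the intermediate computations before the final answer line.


E = 85/9, F = 0, G = 529/9 at the point
E_u = 0, E_v = 0, F_u = 0, F_v = 0, G_u = -92/3, G_v = 0
EG - F^2 = 44965/81;  g^inv = (81/44965) * [[529/9, 0], [0, 85/9]]
first-kind symbols [ij,l] = (1/2)(d_i g_jl + d_j g_il - d_l g_ij): [uu,u] = E_u/2 = 0, [uu,v] = F_u - E_v/2 = 0, [uv,u] = E_v/2 = 0, [uv,v] = G_u/2 = -46/3, [vv,u] = F_v - G_u/2 = 46/3, [vv,v] = G_v/2 = 0
Gamma^u_ij = (G*[ij,u] - F*[ij,v])/(EG - F^2), Gamma^v_ij = (E*[ij,v] - F*[ij,u])/(EG - F^2)

Answer: Gamma_uuu = 0, Gamma_uuv = 0, Gamma_uvv = 138/85, Gamma_vuu = 0, Gamma_vuv = -6/23, Gamma_vvv = 0


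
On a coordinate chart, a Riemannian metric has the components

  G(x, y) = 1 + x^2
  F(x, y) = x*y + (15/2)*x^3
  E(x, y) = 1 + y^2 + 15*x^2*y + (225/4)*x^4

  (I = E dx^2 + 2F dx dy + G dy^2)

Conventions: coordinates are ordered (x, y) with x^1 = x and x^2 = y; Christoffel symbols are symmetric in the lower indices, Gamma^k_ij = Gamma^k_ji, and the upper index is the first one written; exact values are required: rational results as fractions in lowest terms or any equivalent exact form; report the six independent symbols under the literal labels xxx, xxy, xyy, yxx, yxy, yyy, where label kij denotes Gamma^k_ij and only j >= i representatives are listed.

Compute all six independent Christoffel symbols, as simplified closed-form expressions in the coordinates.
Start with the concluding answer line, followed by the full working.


Answer: Gamma_xxx = (450*x^3 + 60*x*y)/(225*x^4 + 60*x^2*y + 4*x^2 + 4*y^2 + 4), Gamma_xxy = (30*x^2 + 4*y)/(225*x^4 + 60*x^2*y + 4*x^2 + 4*y^2 + 4), Gamma_xyy = 0, Gamma_yxx = 60*x^2/(225*x^4 + 60*x^2*y + 4*x^2 + 4*y^2 + 4), Gamma_yxy = 4*x/(225*x^4 + 60*x^2*y + 4*x^2 + 4*y^2 + 4), Gamma_yyy = 0

E = 1 + y^2 + 15*x^2*y + (225/4)*x^4; F = x*y + (15/2)*x^3; G = 1 + x^2
Gamma^k_ij = (1/2) g^{kl} (d_i g_jl + d_j g_il - d_l g_ij), with g^inv = (1/(EG-F^2)) [[G, -F], [-F, E]]
first partials: E_x = 30*x*y + 225*x^3, E_y = 2*y + 15*x^2, F_x = y + (45/2)*x^2, F_y = x, G_x = 2*x, G_y = 0
D = EG - F^2 = 1 + y^2 + x^2 + 15*x^2*y + (225/4)*x^4
expanded: Gamma^x_xx = (G E_x - 2F F_x + F E_y)/(2D), Gamma^x_xy = (G E_y - F G_x)/(2D), Gamma^x_yy = (2G F_y - G G_x - F G_y)/(2D), Gamma^y_xx = (2E F_x - E E_y - F E_x)/(2D), Gamma^y_xy = (E G_x - F E_y)/(2D), Gamma^y_yy = (E G_y - 2F F_y + F G_x)/(2D); substitute and cancel common factors
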